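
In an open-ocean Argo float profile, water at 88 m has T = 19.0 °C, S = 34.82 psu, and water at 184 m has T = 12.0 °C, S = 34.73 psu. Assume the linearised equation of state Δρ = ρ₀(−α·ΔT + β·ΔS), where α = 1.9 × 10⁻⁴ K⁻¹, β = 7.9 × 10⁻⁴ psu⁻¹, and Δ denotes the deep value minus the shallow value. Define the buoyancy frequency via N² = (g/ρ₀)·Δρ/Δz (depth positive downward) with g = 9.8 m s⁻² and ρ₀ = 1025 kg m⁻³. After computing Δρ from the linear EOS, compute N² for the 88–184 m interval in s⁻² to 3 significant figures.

1.29 × 10⁻⁴ s⁻²

ΔT = -7.0 K, ΔS = -0.09 psu (deep − shallow).
Δρ/ρ₀ = −αΔT + βΔS = 1.33 × 10⁻³ − 7.11 × 10⁻⁵ = 1.2589 × 10⁻³, so Δρ ≈ 1.290 kg m⁻³.
N² = (g/ρ₀)·Δρ/Δz = g·(Δρ/ρ₀)/Δz = 9.8 × 1.2589 × 10⁻³ / 96 = 1.2851 × 10⁻⁴ s⁻² ≈ 1.29 × 10⁻⁴ s⁻².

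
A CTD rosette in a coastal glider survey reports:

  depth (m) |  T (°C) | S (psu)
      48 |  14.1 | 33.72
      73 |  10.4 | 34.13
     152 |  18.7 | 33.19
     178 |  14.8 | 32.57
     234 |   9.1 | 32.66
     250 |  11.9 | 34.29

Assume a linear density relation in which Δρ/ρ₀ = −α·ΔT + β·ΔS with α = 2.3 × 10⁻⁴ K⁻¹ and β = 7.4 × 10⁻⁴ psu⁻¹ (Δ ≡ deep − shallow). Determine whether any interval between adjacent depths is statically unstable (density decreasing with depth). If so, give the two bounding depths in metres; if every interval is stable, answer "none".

Evaluate Δρ/ρ₀ = −αΔT + βΔS across each adjacent pair:
  48–73 m: −αΔT+βΔS = −(2.3 × 10⁻⁴)(-3.7)+(7.4 × 10⁻⁴)(+0.41) = 1.2 × 10⁻³ → stable
  73–152 m: −αΔT+βΔS = −(2.3 × 10⁻⁴)(+8.3)+(7.4 × 10⁻⁴)(-0.94) = -2.6 × 10⁻³ → UNSTABLE
  152–178 m: −αΔT+βΔS = −(2.3 × 10⁻⁴)(-3.9)+(7.4 × 10⁻⁴)(-0.62) = 4.4 × 10⁻⁴ → stable
  178–234 m: −αΔT+βΔS = −(2.3 × 10⁻⁴)(-5.7)+(7.4 × 10⁻⁴)(+0.09) = 1.4 × 10⁻³ → stable
  234–250 m: −αΔT+βΔS = −(2.3 × 10⁻⁴)(+2.8)+(7.4 × 10⁻⁴)(+1.63) = 5.6 × 10⁻⁴ → stable
The 73–152 m interval has Δρ < 0: lighter water underlies denser water.

73–152 m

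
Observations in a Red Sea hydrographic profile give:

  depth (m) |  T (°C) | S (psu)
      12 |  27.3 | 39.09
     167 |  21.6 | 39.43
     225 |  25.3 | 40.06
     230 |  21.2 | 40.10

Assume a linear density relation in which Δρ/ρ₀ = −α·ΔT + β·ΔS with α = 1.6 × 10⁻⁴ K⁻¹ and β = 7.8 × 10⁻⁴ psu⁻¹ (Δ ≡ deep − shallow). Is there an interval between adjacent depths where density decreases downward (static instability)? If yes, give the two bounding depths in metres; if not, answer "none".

Evaluate Δρ/ρ₀ = −αΔT + βΔS across each adjacent pair:
  12–167 m: −αΔT+βΔS = −(1.6 × 10⁻⁴)(-5.7)+(7.8 × 10⁻⁴)(+0.34) = 1.2 × 10⁻³ → stable
  167–225 m: −αΔT+βΔS = −(1.6 × 10⁻⁴)(+3.7)+(7.8 × 10⁻⁴)(+0.63) = -1.0 × 10⁻⁴ → UNSTABLE
  225–230 m: −αΔT+βΔS = −(1.6 × 10⁻⁴)(-4.1)+(7.8 × 10⁻⁴)(+0.04) = 6.9 × 10⁻⁴ → stable
The 167–225 m interval has Δρ < 0: lighter water underlies denser water.

167–225 m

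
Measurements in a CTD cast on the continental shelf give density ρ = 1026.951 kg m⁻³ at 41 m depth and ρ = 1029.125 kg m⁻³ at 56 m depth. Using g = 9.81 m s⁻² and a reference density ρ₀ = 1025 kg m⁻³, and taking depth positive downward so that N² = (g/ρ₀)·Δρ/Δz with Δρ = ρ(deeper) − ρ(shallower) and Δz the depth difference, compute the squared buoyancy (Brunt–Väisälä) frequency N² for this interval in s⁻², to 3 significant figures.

Δρ = 1029.125 − 1026.951 = 2.174 kg m⁻³ over Δz = 56 − 41 = 15 m.
N² = (9.81/1025) × (2.174/15) = 1.3871 × 10⁻³ s⁻² ≈ 1.39 × 10⁻³ s⁻².

1.39 × 10⁻³ s⁻²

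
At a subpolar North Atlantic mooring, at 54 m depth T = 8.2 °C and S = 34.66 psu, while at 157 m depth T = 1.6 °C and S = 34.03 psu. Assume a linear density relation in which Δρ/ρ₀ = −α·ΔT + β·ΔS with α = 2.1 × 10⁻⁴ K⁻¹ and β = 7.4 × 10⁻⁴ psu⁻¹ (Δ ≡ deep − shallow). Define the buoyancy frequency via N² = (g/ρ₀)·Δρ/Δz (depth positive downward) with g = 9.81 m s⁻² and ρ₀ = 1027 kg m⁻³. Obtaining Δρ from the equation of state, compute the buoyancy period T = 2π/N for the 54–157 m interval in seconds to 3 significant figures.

ΔT = -6.6 K, ΔS = -0.63 psu (deep − shallow).
Δρ/ρ₀ = −αΔT + βΔS = 1.386 × 10⁻³ − 4.662 × 10⁻⁴ = 9.198 × 10⁻⁴, so Δρ ≈ 0.9446 kg m⁻³.
N² = (g/ρ₀)·Δρ/Δz = g·(Δρ/ρ₀)/Δz = 9.81 × 9.198 × 10⁻⁴ / 103 = 8.7604 × 10⁻⁵ s⁻².
N = √(8.7604 × 10⁻⁵) = 9.3597 × 10⁻³ rad s⁻¹ → T = 2π/N = 671.30 s ≈ 671 s.

671 s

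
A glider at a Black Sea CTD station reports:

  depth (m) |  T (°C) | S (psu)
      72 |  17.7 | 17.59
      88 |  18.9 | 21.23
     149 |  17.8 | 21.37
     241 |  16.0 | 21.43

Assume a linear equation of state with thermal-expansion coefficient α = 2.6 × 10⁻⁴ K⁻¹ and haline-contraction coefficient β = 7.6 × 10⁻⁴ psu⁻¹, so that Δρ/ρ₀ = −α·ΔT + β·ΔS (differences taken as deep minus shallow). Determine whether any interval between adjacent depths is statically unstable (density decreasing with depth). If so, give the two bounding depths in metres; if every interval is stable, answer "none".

Evaluate Δρ/ρ₀ = −αΔT + βΔS across each adjacent pair:
  72–88 m: −αΔT+βΔS = −(2.6 × 10⁻⁴)(+1.2)+(7.6 × 10⁻⁴)(+3.64) = 2.5 × 10⁻³ → stable
  88–149 m: −αΔT+βΔS = −(2.6 × 10⁻⁴)(-1.1)+(7.6 × 10⁻⁴)(+0.14) = 3.9 × 10⁻⁴ → stable
  149–241 m: −αΔT+βΔS = −(2.6 × 10⁻⁴)(-1.8)+(7.6 × 10⁻⁴)(+0.06) = 5.1 × 10⁻⁴ → stable
Every interval has Δρ > 0: the column is stably stratified throughout.

none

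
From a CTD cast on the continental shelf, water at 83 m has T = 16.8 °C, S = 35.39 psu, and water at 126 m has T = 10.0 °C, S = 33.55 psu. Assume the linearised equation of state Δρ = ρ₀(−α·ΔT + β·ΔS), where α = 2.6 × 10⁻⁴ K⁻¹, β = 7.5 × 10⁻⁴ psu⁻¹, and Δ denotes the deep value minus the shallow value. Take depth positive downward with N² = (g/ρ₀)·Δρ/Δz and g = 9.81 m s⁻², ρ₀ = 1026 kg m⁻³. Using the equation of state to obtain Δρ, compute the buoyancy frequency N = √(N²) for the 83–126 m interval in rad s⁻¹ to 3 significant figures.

ΔT = -6.8 K, ΔS = -1.84 psu (deep − shallow).
Δρ/ρ₀ = −αΔT + βΔS = 1.768 × 10⁻³ − 1.38 × 10⁻³ = 3.88 × 10⁻⁴, so Δρ ≈ 0.3981 kg m⁻³.
N² = (g/ρ₀)·Δρ/Δz = g·(Δρ/ρ₀)/Δz = 9.81 × 3.88 × 10⁻⁴ / 43 = 8.8518 × 10⁻⁵ s⁻².
N = √(8.8518 × 10⁻⁵) = 9.4084 × 10⁻³ rad s⁻¹ ≈ 9.41 × 10⁻³ rad s⁻¹.

9.41 × 10⁻³ rad s⁻¹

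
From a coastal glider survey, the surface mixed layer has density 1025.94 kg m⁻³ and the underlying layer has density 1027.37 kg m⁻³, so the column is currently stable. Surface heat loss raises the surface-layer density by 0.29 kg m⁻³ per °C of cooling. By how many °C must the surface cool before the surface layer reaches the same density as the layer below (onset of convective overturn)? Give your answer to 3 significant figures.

4.93 °C

Density deficit of the surface layer: 1027.37 − 1025.94 = 1.43 kg m⁻³.
Required change = 1.43 / 0.29 = 4.93 °C.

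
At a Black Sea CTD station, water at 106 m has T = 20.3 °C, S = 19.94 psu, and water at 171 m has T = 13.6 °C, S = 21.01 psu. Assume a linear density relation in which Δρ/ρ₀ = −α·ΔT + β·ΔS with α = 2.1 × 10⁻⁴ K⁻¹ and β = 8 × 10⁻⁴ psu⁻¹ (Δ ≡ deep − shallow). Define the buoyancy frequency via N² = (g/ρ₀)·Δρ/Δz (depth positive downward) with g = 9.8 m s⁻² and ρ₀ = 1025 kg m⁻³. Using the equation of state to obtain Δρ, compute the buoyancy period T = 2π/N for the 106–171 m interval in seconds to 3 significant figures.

ΔT = -6.7 K, ΔS = +1.07 psu (deep − shallow).
Δρ/ρ₀ = −αΔT + βΔS = 1.407 × 10⁻³ + 8.56 × 10⁻⁴ = 2.263 × 10⁻³, so Δρ ≈ 2.320 kg m⁻³.
N² = (g/ρ₀)·Δρ/Δz = g·(Δρ/ρ₀)/Δz = 9.8 × 2.263 × 10⁻³ / 65 = 3.4119 × 10⁻⁴ s⁻².
N = √(3.4119 × 10⁻⁴) = 0.018471 rad s⁻¹ → T = 2π/N = 340.16 s ≈ 340 s.

340 s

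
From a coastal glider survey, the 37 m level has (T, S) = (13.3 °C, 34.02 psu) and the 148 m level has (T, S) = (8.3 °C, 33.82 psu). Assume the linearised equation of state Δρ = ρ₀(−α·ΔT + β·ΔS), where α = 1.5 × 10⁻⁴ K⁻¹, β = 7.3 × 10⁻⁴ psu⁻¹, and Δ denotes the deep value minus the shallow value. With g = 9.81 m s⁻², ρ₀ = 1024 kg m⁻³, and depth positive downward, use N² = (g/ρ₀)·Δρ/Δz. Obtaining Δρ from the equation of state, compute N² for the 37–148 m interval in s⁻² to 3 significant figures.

5.34 × 10⁻⁵ s⁻²

ΔT = -5.0 K, ΔS = -0.20 psu (deep − shallow).
Δρ/ρ₀ = −αΔT + βΔS = 7.50 × 10⁻⁴ − 1.46 × 10⁻⁴ = 6.04 × 10⁻⁴, so Δρ ≈ 0.6185 kg m⁻³.
N² = (g/ρ₀)·Δρ/Δz = g·(Δρ/ρ₀)/Δz = 9.81 × 6.04 × 10⁻⁴ / 111 = 5.3381 × 10⁻⁵ s⁻² ≈ 5.34 × 10⁻⁵ s⁻².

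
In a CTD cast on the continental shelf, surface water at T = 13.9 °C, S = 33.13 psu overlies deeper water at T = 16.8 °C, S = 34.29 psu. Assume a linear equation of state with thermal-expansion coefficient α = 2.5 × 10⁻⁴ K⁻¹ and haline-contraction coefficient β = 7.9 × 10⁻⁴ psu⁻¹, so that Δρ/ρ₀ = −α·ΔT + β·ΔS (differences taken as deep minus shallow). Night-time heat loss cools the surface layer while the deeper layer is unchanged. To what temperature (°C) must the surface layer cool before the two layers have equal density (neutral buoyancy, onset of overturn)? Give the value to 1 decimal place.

13.1 °C

Neutral buoyancy requires Δρ = 0, i.e. −α(T_deep − T_surf′) + β(S_deep − S_surf) = 0.
T_surf′ = T_deep − (β/α)·ΔS = 16.8 − (7.9 × 10⁻⁴/2.5 × 10⁻⁴)·(+1.16) = 13.134 °C.
Cooling required: 13.9 − (13.134) = 0.766 °C.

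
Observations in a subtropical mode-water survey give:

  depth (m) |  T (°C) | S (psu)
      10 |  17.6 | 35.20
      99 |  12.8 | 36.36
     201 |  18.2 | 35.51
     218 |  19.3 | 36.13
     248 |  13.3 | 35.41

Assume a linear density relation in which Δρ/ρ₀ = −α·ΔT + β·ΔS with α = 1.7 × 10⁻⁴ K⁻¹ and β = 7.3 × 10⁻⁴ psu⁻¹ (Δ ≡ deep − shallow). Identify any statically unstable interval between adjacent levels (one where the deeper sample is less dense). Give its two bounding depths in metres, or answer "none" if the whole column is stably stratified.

99–201 m

Evaluate Δρ/ρ₀ = −αΔT + βΔS across each adjacent pair:
  10–99 m: −αΔT+βΔS = −(1.7 × 10⁻⁴)(-4.8)+(7.3 × 10⁻⁴)(+1.16) = 1.7 × 10⁻³ → stable
  99–201 m: −αΔT+βΔS = −(1.7 × 10⁻⁴)(+5.4)+(7.3 × 10⁻⁴)(-0.85) = -1.5 × 10⁻³ → UNSTABLE
  201–218 m: −αΔT+βΔS = −(1.7 × 10⁻⁴)(+1.1)+(7.3 × 10⁻⁴)(+0.62) = 2.7 × 10⁻⁴ → stable
  218–248 m: −αΔT+βΔS = −(1.7 × 10⁻⁴)(-6.0)+(7.3 × 10⁻⁴)(-0.72) = 4.9 × 10⁻⁴ → stable
The 99–201 m interval has Δρ < 0: lighter water underlies denser water.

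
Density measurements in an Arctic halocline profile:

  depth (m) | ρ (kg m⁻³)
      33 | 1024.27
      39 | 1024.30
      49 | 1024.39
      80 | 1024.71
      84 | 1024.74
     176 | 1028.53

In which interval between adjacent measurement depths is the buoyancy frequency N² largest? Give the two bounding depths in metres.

84–176 m

Compute the density gradient over each adjacent pair:
  33–39 m: Δρ/Δz = 0.03/6 = 5.0 × 10⁻³ kg m⁻⁴
  39–49 m: Δρ/Δz = 0.09/10 = 9.0 × 10⁻³ kg m⁻⁴
  49–80 m: Δρ/Δz = 0.32/31 = 0.010 kg m⁻⁴
  80–84 m: Δρ/Δz = 0.03/4 = 7.5 × 10⁻³ kg m⁻⁴
  84–176 m: Δρ/Δz = 3.79/92 = 0.041 kg m⁻⁴
The largest gradient is in the 84–176 m interval — the pycnocline.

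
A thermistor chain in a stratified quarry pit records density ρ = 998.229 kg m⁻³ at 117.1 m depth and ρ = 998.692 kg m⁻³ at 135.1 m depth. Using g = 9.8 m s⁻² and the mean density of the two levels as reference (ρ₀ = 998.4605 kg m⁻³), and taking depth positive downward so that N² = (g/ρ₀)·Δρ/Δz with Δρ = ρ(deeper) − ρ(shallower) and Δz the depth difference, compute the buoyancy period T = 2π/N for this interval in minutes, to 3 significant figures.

Δρ = 998.692 − 998.229 = 0.463 kg m⁻³ over Δz = 135.1 − 117.1 = 18 m.
N² = (9.8/998.4605) × (0.463/18) = 2.5247 × 10⁻⁴ s⁻².
N = √(2.5247 × 10⁻⁴) = 0.015889 rad s⁻¹, so T = 2π/N = 395.44 s = 6.5907 min ≈ 6.59 min.
A positive N² confirms static stability across the interval.

6.59 min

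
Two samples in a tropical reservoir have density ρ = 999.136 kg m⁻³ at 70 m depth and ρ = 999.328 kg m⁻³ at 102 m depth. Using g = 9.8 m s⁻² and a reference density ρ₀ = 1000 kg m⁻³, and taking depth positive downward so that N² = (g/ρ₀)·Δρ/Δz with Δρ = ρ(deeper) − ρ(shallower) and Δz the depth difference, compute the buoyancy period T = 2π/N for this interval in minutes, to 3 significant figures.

13.7 min

Δρ = 999.328 − 999.136 = 0.192 kg m⁻³ over Δz = 102 − 70 = 32 m.
N² = (9.8/1000) × (0.192/32) = 5.8800 × 10⁻⁵ s⁻².
N = √(5.8800 × 10⁻⁵) = 7.6681 × 10⁻³ rad s⁻¹, so T = 2π/N = 819.39 s = 13.656 min ≈ 13.7 min.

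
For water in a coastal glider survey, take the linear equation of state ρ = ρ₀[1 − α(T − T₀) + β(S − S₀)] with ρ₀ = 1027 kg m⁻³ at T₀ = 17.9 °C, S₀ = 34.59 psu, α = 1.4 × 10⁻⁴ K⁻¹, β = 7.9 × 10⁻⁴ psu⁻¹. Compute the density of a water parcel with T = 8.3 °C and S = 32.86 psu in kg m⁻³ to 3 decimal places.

T − T₀ = -9.6 K, S − S₀ = -1.73 psu.
Bracket = 1 − α·(-9.6) + β·(-1.73) = 1 + (-2.27 × 10⁻⁵) = 0.9999773.
ρ = 1027 × 0.9999773 = 1026.977 kg m⁻³.

1026.977 kg m⁻³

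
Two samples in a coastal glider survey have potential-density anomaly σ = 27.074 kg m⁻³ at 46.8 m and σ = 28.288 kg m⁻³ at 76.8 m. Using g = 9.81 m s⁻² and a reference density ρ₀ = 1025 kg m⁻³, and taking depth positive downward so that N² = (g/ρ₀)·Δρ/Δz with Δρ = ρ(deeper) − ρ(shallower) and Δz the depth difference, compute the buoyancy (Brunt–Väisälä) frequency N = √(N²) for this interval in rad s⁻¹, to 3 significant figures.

Δρ = 1028.288 − 1027.074 = 1.214 kg m⁻³ over Δz = 76.8 − 46.8 = 30 m.
N² = (9.81/1025) × (1.214/30) = 3.8730 × 10⁻⁴ s⁻².
N = √(3.8730 × 10⁻⁴) = 0.019680 rad s⁻¹ ≈ 0.0197 rad s⁻¹.

0.0197 rad s⁻¹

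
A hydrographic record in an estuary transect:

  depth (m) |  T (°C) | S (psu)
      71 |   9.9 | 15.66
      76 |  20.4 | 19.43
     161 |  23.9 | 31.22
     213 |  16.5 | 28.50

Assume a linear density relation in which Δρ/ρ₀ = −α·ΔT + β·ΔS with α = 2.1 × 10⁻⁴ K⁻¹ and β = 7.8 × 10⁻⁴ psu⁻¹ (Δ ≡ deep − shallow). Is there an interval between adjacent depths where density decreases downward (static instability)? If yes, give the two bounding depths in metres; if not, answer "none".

161–213 m

Evaluate Δρ/ρ₀ = −αΔT + βΔS across each adjacent pair:
  71–76 m: −αΔT+βΔS = −(2.1 × 10⁻⁴)(+10.5)+(7.8 × 10⁻⁴)(+3.77) = 7.4 × 10⁻⁴ → stable
  76–161 m: −αΔT+βΔS = −(2.1 × 10⁻⁴)(+3.5)+(7.8 × 10⁻⁴)(+11.79) = 8.5 × 10⁻³ → stable
  161–213 m: −αΔT+βΔS = −(2.1 × 10⁻⁴)(-7.4)+(7.8 × 10⁻⁴)(-2.72) = -5.7 × 10⁻⁴ → UNSTABLE
The 161–213 m interval has Δρ < 0: lighter water underlies denser water.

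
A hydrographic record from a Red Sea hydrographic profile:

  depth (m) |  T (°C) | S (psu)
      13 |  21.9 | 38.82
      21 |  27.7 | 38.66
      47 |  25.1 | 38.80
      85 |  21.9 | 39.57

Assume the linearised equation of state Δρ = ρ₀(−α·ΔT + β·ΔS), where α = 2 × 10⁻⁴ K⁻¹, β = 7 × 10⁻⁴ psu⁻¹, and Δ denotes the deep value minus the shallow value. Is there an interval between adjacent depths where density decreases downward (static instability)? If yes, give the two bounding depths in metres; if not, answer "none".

Evaluate Δρ/ρ₀ = −αΔT + βΔS across each adjacent pair:
  13–21 m: −αΔT+βΔS = −(2 × 10⁻⁴)(+5.8)+(7 × 10⁻⁴)(-0.16) = -1.3 × 10⁻³ → UNSTABLE
  21–47 m: −αΔT+βΔS = −(2 × 10⁻⁴)(-2.6)+(7 × 10⁻⁴)(+0.14) = 6.2 × 10⁻⁴ → stable
  47–85 m: −αΔT+βΔS = −(2 × 10⁻⁴)(-3.2)+(7 × 10⁻⁴)(+0.77) = 1.2 × 10⁻³ → stable
The 13–21 m interval has Δρ < 0: lighter water underlies denser water.

13–21 m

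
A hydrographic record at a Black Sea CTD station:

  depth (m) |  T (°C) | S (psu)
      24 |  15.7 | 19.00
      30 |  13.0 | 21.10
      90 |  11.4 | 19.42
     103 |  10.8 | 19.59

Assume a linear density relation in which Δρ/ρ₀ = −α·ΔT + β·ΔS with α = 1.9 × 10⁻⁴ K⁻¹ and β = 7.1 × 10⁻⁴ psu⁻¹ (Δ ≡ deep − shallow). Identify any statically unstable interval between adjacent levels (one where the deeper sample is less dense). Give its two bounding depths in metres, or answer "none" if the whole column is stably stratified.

30–90 m

Evaluate Δρ/ρ₀ = −αΔT + βΔS across each adjacent pair:
  24–30 m: −αΔT+βΔS = −(1.9 × 10⁻⁴)(-2.7)+(7.1 × 10⁻⁴)(+2.10) = 2.0 × 10⁻³ → stable
  30–90 m: −αΔT+βΔS = −(1.9 × 10⁻⁴)(-1.6)+(7.1 × 10⁻⁴)(-1.68) = -8.9 × 10⁻⁴ → UNSTABLE
  90–103 m: −αΔT+βΔS = −(1.9 × 10⁻⁴)(-0.6)+(7.1 × 10⁻⁴)(+0.17) = 2.3 × 10⁻⁴ → stable
The 30–90 m interval has Δρ < 0: lighter water underlies denser water.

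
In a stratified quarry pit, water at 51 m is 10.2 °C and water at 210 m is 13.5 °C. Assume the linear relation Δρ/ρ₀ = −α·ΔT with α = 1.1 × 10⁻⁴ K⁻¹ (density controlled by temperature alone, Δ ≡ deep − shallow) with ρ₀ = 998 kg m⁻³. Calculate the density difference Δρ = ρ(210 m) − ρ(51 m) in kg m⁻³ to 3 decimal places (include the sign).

ΔT = +3.3 K, Δρ/ρ₀ = −αΔT = -3.63 × 10⁻⁴.
Δρ = 998 × (-3.63 × 10⁻⁴) = -0.362 kg m⁻³.
Negative Δρ: lighter below, statically unstable.

-0.362 kg m⁻³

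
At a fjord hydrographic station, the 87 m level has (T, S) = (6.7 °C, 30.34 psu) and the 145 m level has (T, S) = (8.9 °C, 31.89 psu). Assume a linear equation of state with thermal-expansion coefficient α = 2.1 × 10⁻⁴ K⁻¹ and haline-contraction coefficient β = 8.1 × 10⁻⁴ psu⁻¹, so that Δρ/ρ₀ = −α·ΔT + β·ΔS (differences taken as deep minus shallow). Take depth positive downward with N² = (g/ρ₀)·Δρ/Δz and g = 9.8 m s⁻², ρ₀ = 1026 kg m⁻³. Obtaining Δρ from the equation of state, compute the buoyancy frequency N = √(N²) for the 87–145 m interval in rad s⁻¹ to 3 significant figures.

0.0116 rad s⁻¹

ΔT = +2.2 K, ΔS = +1.55 psu (deep − shallow).
Δρ/ρ₀ = −αΔT + βΔS = -4.62 × 10⁻⁴ + 1.2555 × 10⁻³ = 7.935 × 10⁻⁴, so Δρ ≈ 0.8141 kg m⁻³.
N² = (g/ρ₀)·Δρ/Δz = g·(Δρ/ρ₀)/Δz = 9.8 × 7.935 × 10⁻⁴ / 58 = 1.3407 × 10⁻⁴ s⁻².
N = √(1.3407 × 10⁻⁴) = 0.011579 rad s⁻¹ ≈ 0.0116 rad s⁻¹.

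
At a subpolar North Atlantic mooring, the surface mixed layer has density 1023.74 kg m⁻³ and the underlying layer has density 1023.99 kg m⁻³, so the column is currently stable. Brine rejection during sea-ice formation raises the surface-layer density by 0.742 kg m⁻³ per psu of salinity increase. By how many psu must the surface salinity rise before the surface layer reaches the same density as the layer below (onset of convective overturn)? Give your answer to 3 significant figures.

Density deficit of the surface layer: 1023.99 − 1023.74 = 0.25 kg m⁻³.
Required change = 0.25 / 0.742 = 0.337 psu.

0.337 psu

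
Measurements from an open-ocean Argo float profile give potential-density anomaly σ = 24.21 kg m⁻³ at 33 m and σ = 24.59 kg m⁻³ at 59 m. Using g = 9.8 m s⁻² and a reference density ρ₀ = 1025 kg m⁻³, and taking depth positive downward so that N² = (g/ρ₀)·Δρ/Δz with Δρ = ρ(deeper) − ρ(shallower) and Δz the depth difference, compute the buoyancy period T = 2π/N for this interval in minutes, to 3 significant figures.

Δρ = 1024.59 − 1024.21 = 0.38 kg m⁻³ over Δz = 59 − 33 = 26 m.
N² = (9.8/1025) × (0.38/26) = 1.3974 × 10⁻⁴ s⁻².
N = √(1.3974 × 10⁻⁴) = 0.011821 rad s⁻¹, so T = 2π/N = 531.53 s = 8.8588 min ≈ 8.86 min.

8.86 min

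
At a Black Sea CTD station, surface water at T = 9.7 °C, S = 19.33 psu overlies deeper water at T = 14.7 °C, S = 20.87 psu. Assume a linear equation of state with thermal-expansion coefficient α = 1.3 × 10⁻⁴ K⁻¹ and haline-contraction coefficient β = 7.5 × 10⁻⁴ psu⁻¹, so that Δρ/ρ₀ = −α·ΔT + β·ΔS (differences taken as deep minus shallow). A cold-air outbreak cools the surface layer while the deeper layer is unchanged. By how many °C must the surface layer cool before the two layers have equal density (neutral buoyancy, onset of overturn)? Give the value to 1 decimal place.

3.9 °C

Neutral buoyancy requires Δρ = 0, i.e. −α(T_deep − T_surf′) + β(S_deep − S_surf) = 0.
T_surf′ = T_deep − (β/α)·ΔS = 14.7 − (7.5 × 10⁻⁴/1.3 × 10⁻⁴)·(+1.54) = 5.815 °C.
Cooling required: 9.7 − (5.815) = 3.885 °C.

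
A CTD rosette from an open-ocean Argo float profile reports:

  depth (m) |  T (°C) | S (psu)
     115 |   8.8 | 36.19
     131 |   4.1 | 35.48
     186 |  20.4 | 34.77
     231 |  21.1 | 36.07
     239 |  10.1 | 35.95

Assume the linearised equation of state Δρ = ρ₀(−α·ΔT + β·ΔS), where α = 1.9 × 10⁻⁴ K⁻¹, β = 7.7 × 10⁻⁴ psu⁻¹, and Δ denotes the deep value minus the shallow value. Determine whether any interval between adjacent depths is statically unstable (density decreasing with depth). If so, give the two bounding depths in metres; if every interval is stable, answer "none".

131–186 m

Evaluate Δρ/ρ₀ = −αΔT + βΔS across each adjacent pair:
  115–131 m: −αΔT+βΔS = −(1.9 × 10⁻⁴)(-4.7)+(7.7 × 10⁻⁴)(-0.71) = 3.5 × 10⁻⁴ → stable
  131–186 m: −αΔT+βΔS = −(1.9 × 10⁻⁴)(+16.3)+(7.7 × 10⁻⁴)(-0.71) = -3.6 × 10⁻³ → UNSTABLE
  186–231 m: −αΔT+βΔS = −(1.9 × 10⁻⁴)(+0.7)+(7.7 × 10⁻⁴)(+1.30) = 8.7 × 10⁻⁴ → stable
  231–239 m: −αΔT+βΔS = −(1.9 × 10⁻⁴)(-11.0)+(7.7 × 10⁻⁴)(-0.12) = 2.0 × 10⁻³ → stable
The 131–186 m interval has Δρ < 0: lighter water underlies denser water.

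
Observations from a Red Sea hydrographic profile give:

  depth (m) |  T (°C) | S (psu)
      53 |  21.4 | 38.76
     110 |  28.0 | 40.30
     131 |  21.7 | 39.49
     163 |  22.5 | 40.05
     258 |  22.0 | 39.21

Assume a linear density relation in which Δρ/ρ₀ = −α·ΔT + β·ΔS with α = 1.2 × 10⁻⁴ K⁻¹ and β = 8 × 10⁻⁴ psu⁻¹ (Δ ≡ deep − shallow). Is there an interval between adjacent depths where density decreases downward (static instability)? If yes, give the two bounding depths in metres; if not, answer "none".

163–258 m

Evaluate Δρ/ρ₀ = −αΔT + βΔS across each adjacent pair:
  53–110 m: −αΔT+βΔS = −(1.2 × 10⁻⁴)(+6.6)+(8 × 10⁻⁴)(+1.54) = 4.4 × 10⁻⁴ → stable
  110–131 m: −αΔT+βΔS = −(1.2 × 10⁻⁴)(-6.3)+(8 × 10⁻⁴)(-0.81) = 1.1 × 10⁻⁴ → stable
  131–163 m: −αΔT+βΔS = −(1.2 × 10⁻⁴)(+0.8)+(8 × 10⁻⁴)(+0.56) = 3.5 × 10⁻⁴ → stable
  163–258 m: −αΔT+βΔS = −(1.2 × 10⁻⁴)(-0.5)+(8 × 10⁻⁴)(-0.84) = -6.1 × 10⁻⁴ → UNSTABLE
The 163–258 m interval has Δρ < 0: lighter water underlies denser water.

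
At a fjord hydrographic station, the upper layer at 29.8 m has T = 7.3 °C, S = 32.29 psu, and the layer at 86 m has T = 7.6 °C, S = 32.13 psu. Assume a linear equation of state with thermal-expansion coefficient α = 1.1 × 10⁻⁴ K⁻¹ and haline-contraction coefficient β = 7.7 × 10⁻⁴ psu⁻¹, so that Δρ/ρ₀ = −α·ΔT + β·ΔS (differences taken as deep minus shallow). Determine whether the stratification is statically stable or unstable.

unstable

ΔT = 7.6 − 7.3 = +0.3 K and ΔS = 32.13 − 32.29 = -0.16 psu (deep − shallow).
−αΔT = -3.30 × 10⁻⁵; βΔS = -1.232 × 10⁻⁴; sum Δρ/ρ₀ = -1.562 × 10⁻⁴.
Δρ/ρ₀ < 0, so Δρ < 0: deeper water is lighter → statically unstable; the column would overturn.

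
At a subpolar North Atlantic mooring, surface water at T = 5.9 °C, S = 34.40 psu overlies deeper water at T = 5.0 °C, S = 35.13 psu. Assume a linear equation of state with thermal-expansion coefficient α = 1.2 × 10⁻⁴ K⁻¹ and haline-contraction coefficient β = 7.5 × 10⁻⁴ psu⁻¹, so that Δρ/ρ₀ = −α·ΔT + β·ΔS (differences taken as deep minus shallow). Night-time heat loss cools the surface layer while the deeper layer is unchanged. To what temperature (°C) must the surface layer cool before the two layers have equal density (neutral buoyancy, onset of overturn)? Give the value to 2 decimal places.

Neutral buoyancy requires Δρ = 0, i.e. −α(T_deep − T_surf′) + β(S_deep − S_surf) = 0.
T_surf′ = T_deep − (β/α)·ΔS = 5.0 − (7.5 × 10⁻⁴/1.2 × 10⁻⁴)·(+0.73) = 0.4375 °C.
Cooling required: 5.9 − (0.4375) = 5.4625 °C.

0.44 °C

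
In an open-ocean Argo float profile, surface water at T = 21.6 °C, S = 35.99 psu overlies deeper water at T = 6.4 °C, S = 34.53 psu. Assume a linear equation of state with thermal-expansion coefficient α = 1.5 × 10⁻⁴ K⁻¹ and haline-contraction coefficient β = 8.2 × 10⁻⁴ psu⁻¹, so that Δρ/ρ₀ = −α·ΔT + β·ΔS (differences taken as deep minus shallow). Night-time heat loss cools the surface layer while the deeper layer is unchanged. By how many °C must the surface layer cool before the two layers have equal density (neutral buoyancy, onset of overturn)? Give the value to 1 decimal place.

Neutral buoyancy requires Δρ = 0, i.e. −α(T_deep − T_surf′) + β(S_deep − S_surf) = 0.
T_surf′ = T_deep − (β/α)·ΔS = 6.4 − (8.2 × 10⁻⁴/1.5 × 10⁻⁴)·(-1.46) = 14.381 °C.
Cooling required: 21.6 − (14.381) = 7.219 °C.

7.2 °C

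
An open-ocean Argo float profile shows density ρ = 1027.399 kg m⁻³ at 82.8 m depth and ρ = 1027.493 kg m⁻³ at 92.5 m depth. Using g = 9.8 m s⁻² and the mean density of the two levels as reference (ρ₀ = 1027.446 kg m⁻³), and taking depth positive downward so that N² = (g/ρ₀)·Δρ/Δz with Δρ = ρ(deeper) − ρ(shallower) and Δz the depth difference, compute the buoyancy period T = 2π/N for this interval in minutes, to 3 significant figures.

10.9 min

Δρ = 1027.493 − 1027.399 = 0.094 kg m⁻³ over Δz = 92.5 − 82.8 = 9.7 m.
N² = (9.8/1027.446) × (0.094/9.7) = 9.2432 × 10⁻⁵ s⁻².
N = √(9.2432 × 10⁻⁵) = 9.6142 × 10⁻³ rad s⁻¹, so T = 2π/N = 653.53 s = 10.892 min ≈ 10.9 min.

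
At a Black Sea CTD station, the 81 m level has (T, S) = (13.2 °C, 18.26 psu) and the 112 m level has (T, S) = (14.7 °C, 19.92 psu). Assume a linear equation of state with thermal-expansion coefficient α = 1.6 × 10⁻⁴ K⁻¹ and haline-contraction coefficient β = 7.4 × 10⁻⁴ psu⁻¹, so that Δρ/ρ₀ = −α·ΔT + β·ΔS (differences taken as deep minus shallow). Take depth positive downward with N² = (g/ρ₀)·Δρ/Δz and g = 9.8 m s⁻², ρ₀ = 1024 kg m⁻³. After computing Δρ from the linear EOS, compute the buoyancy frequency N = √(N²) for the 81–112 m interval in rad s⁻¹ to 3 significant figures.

ΔT = +1.5 K, ΔS = +1.66 psu (deep − shallow).
Δρ/ρ₀ = −αΔT + βΔS = -2.40 × 10⁻⁴ + 1.2284 × 10⁻³ = 9.884 × 10⁻⁴, so Δρ ≈ 1.012 kg m⁻³.
N² = (g/ρ₀)·Δρ/Δz = g·(Δρ/ρ₀)/Δz = 9.8 × 9.884 × 10⁻⁴ / 31 = 3.1246 × 10⁻⁴ s⁻².
N = √(3.1246 × 10⁻⁴) = 0.017677 rad s⁻¹ ≈ 0.0177 rad s⁻¹.

0.0177 rad s⁻¹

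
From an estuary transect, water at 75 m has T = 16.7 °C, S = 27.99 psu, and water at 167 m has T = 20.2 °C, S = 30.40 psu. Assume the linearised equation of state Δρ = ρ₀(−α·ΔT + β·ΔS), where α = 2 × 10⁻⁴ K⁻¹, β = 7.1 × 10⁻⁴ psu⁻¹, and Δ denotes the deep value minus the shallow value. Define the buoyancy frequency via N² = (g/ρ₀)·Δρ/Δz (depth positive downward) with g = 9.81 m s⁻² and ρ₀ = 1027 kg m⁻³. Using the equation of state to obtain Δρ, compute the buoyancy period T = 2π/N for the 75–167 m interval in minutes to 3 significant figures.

10.1 min

ΔT = +3.5 K, ΔS = +2.41 psu (deep − shallow).
Δρ/ρ₀ = −αΔT + βΔS = -7.00 × 10⁻⁴ + 1.7111 × 10⁻³ = 1.0111 × 10⁻³, so Δρ ≈ 1.038 kg m⁻³.
N² = (g/ρ₀)·Δρ/Δz = g·(Δρ/ρ₀)/Δz = 9.81 × 1.0111 × 10⁻³ / 92 = 1.0781 × 10⁻⁴ s⁻².
N = √(1.0781 × 10⁻⁴) = 0.010383 rad s⁻¹ → T = 2π/N = 605.14 s = 10.086 min ≈ 10.1 min.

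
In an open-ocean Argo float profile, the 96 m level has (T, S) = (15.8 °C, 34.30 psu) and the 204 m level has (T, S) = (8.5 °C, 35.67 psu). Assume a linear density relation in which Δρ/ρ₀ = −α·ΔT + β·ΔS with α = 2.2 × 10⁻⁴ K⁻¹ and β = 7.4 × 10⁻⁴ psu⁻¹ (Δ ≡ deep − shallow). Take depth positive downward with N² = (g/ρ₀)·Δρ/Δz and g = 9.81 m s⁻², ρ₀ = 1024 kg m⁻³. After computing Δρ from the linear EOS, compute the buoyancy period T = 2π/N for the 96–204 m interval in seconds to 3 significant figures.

407 s

ΔT = -7.3 K, ΔS = +1.37 psu (deep − shallow).
Δρ/ρ₀ = −αΔT + βΔS = 1.606 × 10⁻³ + 1.0138 × 10⁻³ = 2.6198 × 10⁻³, so Δρ ≈ 2.683 kg m⁻³.
N² = (g/ρ₀)·Δρ/Δz = g·(Δρ/ρ₀)/Δz = 9.81 × 2.6198 × 10⁻³ / 108 = 2.3797 × 10⁻⁴ s⁻².
N = √(2.3797 × 10⁻⁴) = 0.015426 rad s⁻¹ → T = 2π/N = 407.31 s ≈ 407 s.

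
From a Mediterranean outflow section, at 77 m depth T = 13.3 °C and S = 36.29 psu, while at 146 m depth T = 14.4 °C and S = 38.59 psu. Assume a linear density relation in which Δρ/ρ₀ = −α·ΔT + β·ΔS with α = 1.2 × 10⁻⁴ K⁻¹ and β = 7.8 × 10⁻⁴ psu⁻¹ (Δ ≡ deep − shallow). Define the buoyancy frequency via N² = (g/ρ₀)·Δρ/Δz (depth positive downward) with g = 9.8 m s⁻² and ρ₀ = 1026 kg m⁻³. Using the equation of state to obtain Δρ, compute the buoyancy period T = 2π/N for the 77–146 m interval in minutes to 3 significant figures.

6.82 min

ΔT = +1.1 K, ΔS = +2.30 psu (deep − shallow).
Δρ/ρ₀ = −αΔT + βΔS = -1.32 × 10⁻⁴ + 1.794 × 10⁻³ = 1.662 × 10⁻³, so Δρ ≈ 1.705 kg m⁻³.
N² = (g/ρ₀)·Δρ/Δz = g·(Δρ/ρ₀)/Δz = 9.8 × 1.662 × 10⁻³ / 69 = 2.3605 × 10⁻⁴ s⁻².
N = √(2.3605 × 10⁻⁴) = 0.015364 rad s⁻¹ → T = 2π/N = 408.96 s = 6.8160 min ≈ 6.82 min.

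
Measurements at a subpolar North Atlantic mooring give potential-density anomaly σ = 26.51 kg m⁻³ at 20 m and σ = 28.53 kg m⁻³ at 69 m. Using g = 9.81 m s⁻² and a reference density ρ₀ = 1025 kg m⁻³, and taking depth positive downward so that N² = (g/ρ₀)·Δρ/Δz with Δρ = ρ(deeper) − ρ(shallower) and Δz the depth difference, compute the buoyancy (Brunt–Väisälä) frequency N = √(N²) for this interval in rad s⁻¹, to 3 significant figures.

0.0199 rad s⁻¹

Δρ = 1028.53 − 1026.51 = 2.02 kg m⁻³ over Δz = 69 − 20 = 49 m.
N² = (9.81/1025) × (2.02/49) = 3.9455 × 10⁻⁴ s⁻².
N = √(3.9455 × 10⁻⁴) = 0.019863 rad s⁻¹ ≈ 0.0199 rad s⁻¹.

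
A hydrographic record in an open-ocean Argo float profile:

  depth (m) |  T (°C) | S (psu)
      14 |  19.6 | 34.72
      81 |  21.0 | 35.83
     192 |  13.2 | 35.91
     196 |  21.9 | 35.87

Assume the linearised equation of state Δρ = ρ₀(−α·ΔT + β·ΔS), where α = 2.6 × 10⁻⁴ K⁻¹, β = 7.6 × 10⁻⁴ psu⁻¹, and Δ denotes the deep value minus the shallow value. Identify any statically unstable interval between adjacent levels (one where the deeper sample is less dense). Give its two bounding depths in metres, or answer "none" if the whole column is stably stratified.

192–196 m

Evaluate Δρ/ρ₀ = −αΔT + βΔS across each adjacent pair:
  14–81 m: −αΔT+βΔS = −(2.6 × 10⁻⁴)(+1.4)+(7.6 × 10⁻⁴)(+1.11) = 4.8 × 10⁻⁴ → stable
  81–192 m: −αΔT+βΔS = −(2.6 × 10⁻⁴)(-7.8)+(7.6 × 10⁻⁴)(+0.08) = 2.1 × 10⁻³ → stable
  192–196 m: −αΔT+βΔS = −(2.6 × 10⁻⁴)(+8.7)+(7.6 × 10⁻⁴)(-0.04) = -2.3 × 10⁻³ → UNSTABLE
The 192–196 m interval has Δρ < 0: lighter water underlies denser water.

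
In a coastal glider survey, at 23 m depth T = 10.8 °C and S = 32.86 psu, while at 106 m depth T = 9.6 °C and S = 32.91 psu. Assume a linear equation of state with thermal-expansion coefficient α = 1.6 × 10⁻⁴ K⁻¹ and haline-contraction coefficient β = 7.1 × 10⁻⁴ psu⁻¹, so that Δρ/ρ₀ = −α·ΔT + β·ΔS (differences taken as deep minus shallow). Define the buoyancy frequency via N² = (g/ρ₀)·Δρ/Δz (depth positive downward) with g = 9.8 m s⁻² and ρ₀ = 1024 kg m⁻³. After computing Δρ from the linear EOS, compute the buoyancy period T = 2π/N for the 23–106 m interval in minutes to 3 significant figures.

20.2 min

ΔT = -1.2 K, ΔS = +0.05 psu (deep − shallow).
Δρ/ρ₀ = −αΔT + βΔS = 1.92 × 10⁻⁴ + 3.55 × 10⁻⁵ = 2.275 × 10⁻⁴, so Δρ ≈ 0.2330 kg m⁻³.
N² = (g/ρ₀)·Δρ/Δz = g·(Δρ/ρ₀)/Δz = 9.8 × 2.275 × 10⁻⁴ / 83 = 2.6861 × 10⁻⁵ s⁻².
N = √(2.6861 × 10⁻⁵) = 5.1828 × 10⁻³ rad s⁻¹ → T = 2π/N = 1.2123 × 10³ s = 20.205 min ≈ 20.2 min.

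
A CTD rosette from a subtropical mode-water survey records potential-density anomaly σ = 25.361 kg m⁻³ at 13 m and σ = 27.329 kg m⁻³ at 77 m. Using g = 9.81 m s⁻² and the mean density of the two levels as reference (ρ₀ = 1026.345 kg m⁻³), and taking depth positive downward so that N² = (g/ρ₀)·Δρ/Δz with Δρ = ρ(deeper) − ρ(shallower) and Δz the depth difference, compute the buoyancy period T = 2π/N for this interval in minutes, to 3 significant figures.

Δρ = 1027.329 − 1025.361 = 1.968 kg m⁻³ over Δz = 77 − 13 = 64 m.
N² = (9.81/1026.345) × (1.968/64) = 2.9391 × 10⁻⁴ s⁻².
N = √(2.9391 × 10⁻⁴) = 0.017144 rad s⁻¹, so T = 2π/N = 366.49 s = 6.1082 min ≈ 6.11 min.
Since Δρ > 0 the layer is stably stratified.

6.11 min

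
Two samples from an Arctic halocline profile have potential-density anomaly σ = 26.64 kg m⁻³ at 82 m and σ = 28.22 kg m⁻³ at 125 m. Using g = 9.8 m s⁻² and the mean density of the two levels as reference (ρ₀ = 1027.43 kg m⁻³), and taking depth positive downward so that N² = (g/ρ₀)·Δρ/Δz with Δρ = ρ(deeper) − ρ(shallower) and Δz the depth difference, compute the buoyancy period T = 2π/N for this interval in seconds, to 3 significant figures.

336 s

Δρ = 1028.22 − 1026.64 = 1.58 kg m⁻³ over Δz = 125 − 82 = 43 m.
N² = (9.8/1027.43) × (1.58/43) = 3.5048 × 10⁻⁴ s⁻².
N = √(3.5048 × 10⁻⁴) = 0.018721 rad s⁻¹, so T = 2π/N = 335.62 s ≈ 336 s.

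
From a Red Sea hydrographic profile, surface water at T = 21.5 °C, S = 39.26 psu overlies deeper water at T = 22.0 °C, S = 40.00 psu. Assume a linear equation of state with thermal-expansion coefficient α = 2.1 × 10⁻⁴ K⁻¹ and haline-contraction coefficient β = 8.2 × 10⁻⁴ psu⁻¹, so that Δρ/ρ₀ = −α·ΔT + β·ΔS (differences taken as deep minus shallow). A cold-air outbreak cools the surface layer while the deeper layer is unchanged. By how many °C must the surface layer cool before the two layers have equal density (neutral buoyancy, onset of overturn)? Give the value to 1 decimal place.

Neutral buoyancy requires Δρ = 0, i.e. −α(T_deep − T_surf′) + β(S_deep − S_surf) = 0.
T_surf′ = T_deep − (β/α)·ΔS = 22.0 − (8.2 × 10⁻⁴/2.1 × 10⁻⁴)·(+0.74) = 19.110 °C.
Cooling required: 21.5 − (19.110) = 2.390 °C.

2.4 °C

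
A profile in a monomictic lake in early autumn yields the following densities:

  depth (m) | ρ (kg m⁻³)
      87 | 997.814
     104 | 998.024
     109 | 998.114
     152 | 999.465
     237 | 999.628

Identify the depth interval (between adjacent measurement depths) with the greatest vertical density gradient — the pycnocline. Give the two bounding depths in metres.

109–152 m

Compute the density gradient over each adjacent pair:
  87–104 m: Δρ/Δz = 0.210/17 = 0.012 kg m⁻⁴
  104–109 m: Δρ/Δz = 0.090/5 = 0.018 kg m⁻⁴
  109–152 m: Δρ/Δz = 1.351/43 = 0.031 kg m⁻⁴
  152–237 m: Δρ/Δz = 0.163/85 = 1.9 × 10⁻³ kg m⁻⁴
The largest gradient is in the 109–152 m interval — the pycnocline.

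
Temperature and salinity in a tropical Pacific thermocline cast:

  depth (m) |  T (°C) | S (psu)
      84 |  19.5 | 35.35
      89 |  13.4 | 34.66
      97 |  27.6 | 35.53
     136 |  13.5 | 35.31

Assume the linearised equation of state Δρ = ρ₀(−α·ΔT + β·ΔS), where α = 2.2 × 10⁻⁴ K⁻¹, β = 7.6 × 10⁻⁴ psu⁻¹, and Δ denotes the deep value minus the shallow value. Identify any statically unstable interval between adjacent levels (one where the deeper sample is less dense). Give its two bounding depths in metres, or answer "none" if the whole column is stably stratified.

Evaluate Δρ/ρ₀ = −αΔT + βΔS across each adjacent pair:
  84–89 m: −αΔT+βΔS = −(2.2 × 10⁻⁴)(-6.1)+(7.6 × 10⁻⁴)(-0.69) = 8.2 × 10⁻⁴ → stable
  89–97 m: −αΔT+βΔS = −(2.2 × 10⁻⁴)(+14.2)+(7.6 × 10⁻⁴)(+0.87) = -2.5 × 10⁻³ → UNSTABLE
  97–136 m: −αΔT+βΔS = −(2.2 × 10⁻⁴)(-14.1)+(7.6 × 10⁻⁴)(-0.22) = 2.9 × 10⁻³ → stable
The 89–97 m interval has Δρ < 0: lighter water underlies denser water.

89–97 m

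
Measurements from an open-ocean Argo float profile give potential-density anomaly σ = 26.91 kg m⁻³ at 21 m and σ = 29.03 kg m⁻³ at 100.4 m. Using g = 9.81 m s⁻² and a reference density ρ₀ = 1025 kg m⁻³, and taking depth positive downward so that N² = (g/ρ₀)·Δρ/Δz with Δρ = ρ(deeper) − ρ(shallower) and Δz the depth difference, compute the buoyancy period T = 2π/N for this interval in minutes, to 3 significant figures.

Δρ = 1029.03 − 1026.91 = 2.12 kg m⁻³ over Δz = 100.4 − 21 = 79.4 m.
N² = (9.81/1025) × (2.12/79.4) = 2.5554 × 10⁻⁴ s⁻².
N = √(2.5554 × 10⁻⁴) = 0.015986 rad s⁻¹, so T = 2π/N = 393.04 s = 6.5507 min ≈ 6.55 min.

6.55 min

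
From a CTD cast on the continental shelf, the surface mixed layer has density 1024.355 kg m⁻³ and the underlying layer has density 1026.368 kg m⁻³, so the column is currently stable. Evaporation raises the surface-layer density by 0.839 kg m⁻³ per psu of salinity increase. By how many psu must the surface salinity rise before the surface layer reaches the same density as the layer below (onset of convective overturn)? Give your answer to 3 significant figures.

2.40 psu

Density deficit of the surface layer: 1026.368 − 1024.355 = 2.013 kg m⁻³.
Required change = 2.013 / 0.839 = 2.40 psu.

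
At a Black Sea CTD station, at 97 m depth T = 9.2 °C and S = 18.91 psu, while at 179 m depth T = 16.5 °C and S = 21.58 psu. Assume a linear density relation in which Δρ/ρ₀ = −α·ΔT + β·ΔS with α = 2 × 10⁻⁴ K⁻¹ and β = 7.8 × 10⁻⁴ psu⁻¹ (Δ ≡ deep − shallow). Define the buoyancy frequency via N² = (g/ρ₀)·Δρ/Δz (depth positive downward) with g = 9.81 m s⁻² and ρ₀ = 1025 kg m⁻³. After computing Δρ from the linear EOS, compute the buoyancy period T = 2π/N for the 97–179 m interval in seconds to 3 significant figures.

ΔT = +7.3 K, ΔS = +2.67 psu (deep − shallow).
Δρ/ρ₀ = −αΔT + βΔS = -1.46 × 10⁻³ + 2.0826 × 10⁻³ = 6.226 × 10⁻⁴, so Δρ ≈ 0.6382 kg m⁻³.
N² = (g/ρ₀)·Δρ/Δz = g·(Δρ/ρ₀)/Δz = 9.81 × 6.226 × 10⁻⁴ / 82 = 7.4484 × 10⁻⁵ s⁻².
N = √(7.4484 × 10⁻⁵) = 8.6304 × 10⁻³ rad s⁻¹ → T = 2π/N = 728.03 s ≈ 728 s.

728 s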